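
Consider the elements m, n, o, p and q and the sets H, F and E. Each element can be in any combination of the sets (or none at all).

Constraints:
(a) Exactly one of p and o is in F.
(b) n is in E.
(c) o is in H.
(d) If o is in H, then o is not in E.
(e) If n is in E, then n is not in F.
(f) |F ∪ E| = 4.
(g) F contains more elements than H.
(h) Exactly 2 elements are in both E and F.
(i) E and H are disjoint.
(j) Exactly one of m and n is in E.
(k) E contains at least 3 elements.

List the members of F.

F = {m, p, q}

From (b): n ∈ E.
From (c): o ∈ H.
(d): o ∉ E.
(e): n ∉ F.
(i) (disjoint): n ∉ H.
(j) (exactly one): m ∉ E.
(k): only 3 candidates remain for E, so all are in.
(i) (disjoint): p ∉ H.
(i) (disjoint): q ∉ H.
Suppose m ∉ F: no assignment then satisfies all the clues, so m ∈ F.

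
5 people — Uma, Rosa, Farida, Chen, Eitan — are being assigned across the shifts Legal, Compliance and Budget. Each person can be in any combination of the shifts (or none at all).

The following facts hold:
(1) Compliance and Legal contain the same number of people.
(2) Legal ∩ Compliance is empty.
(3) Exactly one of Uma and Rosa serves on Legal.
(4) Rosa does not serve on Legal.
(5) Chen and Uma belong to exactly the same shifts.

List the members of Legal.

Legal = {Chen, Uma}

From (4): Rosa ∉ Legal.
(3) (exactly one): Uma ∈ Legal.
(5): Chen matches Uma: Chen ∈ Legal.
(2) (disjoint): Uma ∉ Compliance.
(2) (disjoint): Chen ∉ Compliance.
Suppose Farida ∈ Legal: no assignment then satisfies all the clues, so Farida ∉ Legal.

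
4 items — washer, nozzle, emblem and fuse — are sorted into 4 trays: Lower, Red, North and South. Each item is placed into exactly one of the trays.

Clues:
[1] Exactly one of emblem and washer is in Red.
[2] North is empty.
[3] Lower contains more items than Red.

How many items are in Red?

1

(2): North already has 0, so the rest are out.
Suppose nozzle ∈ Red: no assignment then satisfies all the clues, so nozzle ∉ Red.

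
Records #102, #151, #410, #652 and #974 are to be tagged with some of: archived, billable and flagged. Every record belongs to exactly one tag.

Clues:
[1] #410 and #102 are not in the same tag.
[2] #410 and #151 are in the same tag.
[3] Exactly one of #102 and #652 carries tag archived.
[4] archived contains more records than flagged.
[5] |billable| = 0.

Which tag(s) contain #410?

(5): billable already has 0, so the rest are out.
Suppose #410 ∉ archived: no assignment then satisfies all the clues, so #410 ∈ archived.

#410: archived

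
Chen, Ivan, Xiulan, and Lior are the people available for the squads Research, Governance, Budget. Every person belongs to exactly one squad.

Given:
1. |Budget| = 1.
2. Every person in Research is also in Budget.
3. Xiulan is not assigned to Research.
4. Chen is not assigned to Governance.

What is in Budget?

From (3): Xiulan ∉ Research.
From (4): Chen ∉ Governance.
Suppose Chen ∉ Budget: no assignment then satisfies all the clues, so Chen ∈ Budget.

Budget = {Chen}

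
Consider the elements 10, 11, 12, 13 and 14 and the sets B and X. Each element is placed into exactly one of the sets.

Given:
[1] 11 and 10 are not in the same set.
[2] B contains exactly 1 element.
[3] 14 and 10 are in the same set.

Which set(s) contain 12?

12: X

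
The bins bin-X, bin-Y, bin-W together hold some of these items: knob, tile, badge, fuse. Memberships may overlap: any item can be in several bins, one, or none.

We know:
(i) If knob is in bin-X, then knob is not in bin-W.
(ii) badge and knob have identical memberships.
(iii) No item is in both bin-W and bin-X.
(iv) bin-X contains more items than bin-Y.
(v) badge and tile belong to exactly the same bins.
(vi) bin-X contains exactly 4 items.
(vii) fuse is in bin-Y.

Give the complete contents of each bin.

bin-X = {badge, fuse, knob, tile}; bin-Y = {fuse}; bin-W = {}

From (vii): fuse ∈ bin-Y.
(vi): only 4 candidates remain for bin-X, so all are in.
(i): knob ∉ bin-W.
(ii): badge matches knob: badge ∉ bin-W.
(iii) (disjoint): tile ∉ bin-W.
(iii) (disjoint): fuse ∉ bin-W.
Suppose knob ∈ bin-Y: no assignment then satisfies all the clues, so knob ∉ bin-Y.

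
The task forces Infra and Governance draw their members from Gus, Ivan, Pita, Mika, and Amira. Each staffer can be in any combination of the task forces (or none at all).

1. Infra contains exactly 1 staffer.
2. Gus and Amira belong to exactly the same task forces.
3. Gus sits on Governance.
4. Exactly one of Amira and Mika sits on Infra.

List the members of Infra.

From (3): Gus ∈ Governance.
(2): Amira matches Gus: Amira ∈ Governance.
Suppose Gus ∈ Infra: no assignment then satisfies all the clues, so Gus ∉ Infra.

Infra = {Mika}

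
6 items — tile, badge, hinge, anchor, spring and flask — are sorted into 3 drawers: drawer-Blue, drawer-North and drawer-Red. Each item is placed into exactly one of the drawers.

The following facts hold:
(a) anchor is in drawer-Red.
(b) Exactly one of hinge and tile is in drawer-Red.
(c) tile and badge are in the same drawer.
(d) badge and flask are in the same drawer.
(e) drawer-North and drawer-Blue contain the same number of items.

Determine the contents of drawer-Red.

drawer-Red = {anchor, badge, flask, tile}

From (a): anchor ∈ drawer-Red.
Suppose tile ∉ drawer-Red: no assignment then satisfies all the clues, so tile ∈ drawer-Red.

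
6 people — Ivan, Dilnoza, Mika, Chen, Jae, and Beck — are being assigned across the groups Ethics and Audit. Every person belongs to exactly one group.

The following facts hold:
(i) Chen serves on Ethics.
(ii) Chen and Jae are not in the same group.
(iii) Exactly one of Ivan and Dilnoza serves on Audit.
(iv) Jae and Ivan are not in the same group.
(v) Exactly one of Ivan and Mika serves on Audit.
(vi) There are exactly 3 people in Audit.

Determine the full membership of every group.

From (i): Chen ∈ Ethics.
(ii): Jae ∉ Ethics.
Only one group left: Jae ∈ Audit.
(iv): Ivan ∉ Audit.
(v) (exactly one): Mika ∈ Audit.
Only one group left: Ivan ∈ Ethics.
(iii) (exactly one): Dilnoza ∈ Audit.
(vi): Audit already has 3, so the rest are out.
Only one group left: Beck ∈ Ethics.

Ethics = {Beck, Chen, Ivan}; Audit = {Dilnoza, Jae, Mika}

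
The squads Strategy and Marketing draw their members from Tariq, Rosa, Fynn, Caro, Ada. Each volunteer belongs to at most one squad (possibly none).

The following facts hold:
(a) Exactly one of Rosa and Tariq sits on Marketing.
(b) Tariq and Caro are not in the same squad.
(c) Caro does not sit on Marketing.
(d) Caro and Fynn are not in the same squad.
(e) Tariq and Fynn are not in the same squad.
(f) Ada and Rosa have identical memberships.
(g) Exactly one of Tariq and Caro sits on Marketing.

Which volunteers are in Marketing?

Marketing = {Tariq}

From (c): Caro ∉ Marketing.
(g) (exactly one): Tariq ∈ Marketing.
(a) (exactly one): Rosa ∉ Marketing.
(e): Fynn ∉ Marketing.
(f): Ada matches Rosa: Ada ∉ Marketing.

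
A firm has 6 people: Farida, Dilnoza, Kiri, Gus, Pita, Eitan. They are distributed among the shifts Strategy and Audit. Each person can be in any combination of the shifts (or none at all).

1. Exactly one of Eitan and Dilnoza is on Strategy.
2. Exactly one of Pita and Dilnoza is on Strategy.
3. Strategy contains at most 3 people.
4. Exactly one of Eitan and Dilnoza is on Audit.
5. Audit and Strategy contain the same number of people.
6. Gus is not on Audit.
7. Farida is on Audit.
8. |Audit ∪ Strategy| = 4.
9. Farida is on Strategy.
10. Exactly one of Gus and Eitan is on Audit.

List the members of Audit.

Audit = {Eitan, Farida, Kiri}

From (6): Gus ∉ Audit.
From (7): Farida ∈ Audit.
From (9): Farida ∈ Strategy.
(10) (exactly one): Eitan ∈ Audit.
(4) (exactly one): Dilnoza ∉ Audit.
Suppose Kiri ∉ Audit: no assignment then satisfies all the clues, so Kiri ∈ Audit.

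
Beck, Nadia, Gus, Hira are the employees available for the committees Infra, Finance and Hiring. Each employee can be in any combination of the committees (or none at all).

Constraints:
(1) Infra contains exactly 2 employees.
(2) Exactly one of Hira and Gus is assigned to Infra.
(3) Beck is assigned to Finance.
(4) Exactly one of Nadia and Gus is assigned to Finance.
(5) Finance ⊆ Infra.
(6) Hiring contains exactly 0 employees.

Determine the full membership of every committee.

From (3): Beck ∈ Finance.
(5) with Beck ∈ Finance: Beck ∈ Infra.
(6): Hiring already has 0, so the rest are out.
Suppose Nadia ∈ Infra: no assignment then satisfies all the clues, so Nadia ∉ Infra.

Infra = {Beck, Gus}; Finance = {Beck, Gus}; Hiring = {}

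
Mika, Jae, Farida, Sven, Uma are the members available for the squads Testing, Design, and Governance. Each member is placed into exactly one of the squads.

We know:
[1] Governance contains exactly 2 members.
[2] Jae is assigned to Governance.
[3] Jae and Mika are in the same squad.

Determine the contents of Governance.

From (2): Jae ∈ Governance.
(3): Mika matches Jae: Mika ∉ Testing.
(3): Mika matches Jae: Mika ∉ Design.
(3): Mika matches Jae: Mika ∈ Governance.
(1): Governance already has 2, so the rest are out.

Governance = {Jae, Mika}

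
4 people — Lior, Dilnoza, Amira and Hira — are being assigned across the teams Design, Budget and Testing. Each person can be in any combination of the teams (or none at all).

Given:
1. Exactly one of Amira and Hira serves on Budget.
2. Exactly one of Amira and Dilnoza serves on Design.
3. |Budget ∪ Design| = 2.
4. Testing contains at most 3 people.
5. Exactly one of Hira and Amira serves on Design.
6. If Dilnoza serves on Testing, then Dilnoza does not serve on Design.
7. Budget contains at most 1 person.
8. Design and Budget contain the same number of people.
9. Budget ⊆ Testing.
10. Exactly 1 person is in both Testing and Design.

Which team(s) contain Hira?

Hira: Budget, Testing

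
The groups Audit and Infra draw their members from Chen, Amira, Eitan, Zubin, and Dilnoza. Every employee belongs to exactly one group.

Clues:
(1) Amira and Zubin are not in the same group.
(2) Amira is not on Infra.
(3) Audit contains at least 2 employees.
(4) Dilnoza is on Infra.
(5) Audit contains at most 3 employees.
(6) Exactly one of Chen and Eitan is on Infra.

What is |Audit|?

2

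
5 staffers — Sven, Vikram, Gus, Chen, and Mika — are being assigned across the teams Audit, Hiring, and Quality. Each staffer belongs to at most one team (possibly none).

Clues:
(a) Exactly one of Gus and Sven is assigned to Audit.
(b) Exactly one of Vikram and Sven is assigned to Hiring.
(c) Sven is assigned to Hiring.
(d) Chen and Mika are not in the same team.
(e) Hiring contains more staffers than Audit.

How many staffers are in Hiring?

2

From (c): Sven ∈ Hiring.
(a) (exactly one): Gus ∈ Audit.
(b) (exactly one): Vikram ∉ Hiring.
Suppose Vikram ∈ Audit: no assignment then satisfies all the clues, so Vikram ∉ Audit.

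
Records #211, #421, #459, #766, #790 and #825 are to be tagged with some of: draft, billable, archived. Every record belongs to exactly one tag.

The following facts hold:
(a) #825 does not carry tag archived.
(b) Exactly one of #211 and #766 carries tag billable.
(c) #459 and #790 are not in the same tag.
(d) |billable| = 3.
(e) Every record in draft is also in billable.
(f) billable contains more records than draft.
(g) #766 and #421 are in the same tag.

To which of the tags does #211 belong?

#211: billable

From (a): #825 ∉ archived.
Suppose #211 ∈ draft: no assignment then satisfies all the clues, so #211 ∉ draft.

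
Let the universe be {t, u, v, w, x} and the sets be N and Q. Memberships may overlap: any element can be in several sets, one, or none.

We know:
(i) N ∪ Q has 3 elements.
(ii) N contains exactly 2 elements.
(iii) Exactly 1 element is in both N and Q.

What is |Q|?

2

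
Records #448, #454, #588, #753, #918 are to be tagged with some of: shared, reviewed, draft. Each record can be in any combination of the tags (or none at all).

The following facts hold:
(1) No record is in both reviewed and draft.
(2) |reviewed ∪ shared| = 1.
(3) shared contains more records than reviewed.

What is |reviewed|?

0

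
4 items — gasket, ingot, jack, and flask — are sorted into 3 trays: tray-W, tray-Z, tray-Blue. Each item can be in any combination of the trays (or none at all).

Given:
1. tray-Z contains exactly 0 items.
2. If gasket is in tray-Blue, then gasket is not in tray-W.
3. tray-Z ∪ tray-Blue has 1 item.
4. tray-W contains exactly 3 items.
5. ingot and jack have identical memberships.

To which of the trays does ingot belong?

ingot: tray-W

(1): tray-Z already has 0, so the rest are out.
Suppose ingot ∉ tray-W: no assignment then satisfies all the clues, so ingot ∈ tray-W.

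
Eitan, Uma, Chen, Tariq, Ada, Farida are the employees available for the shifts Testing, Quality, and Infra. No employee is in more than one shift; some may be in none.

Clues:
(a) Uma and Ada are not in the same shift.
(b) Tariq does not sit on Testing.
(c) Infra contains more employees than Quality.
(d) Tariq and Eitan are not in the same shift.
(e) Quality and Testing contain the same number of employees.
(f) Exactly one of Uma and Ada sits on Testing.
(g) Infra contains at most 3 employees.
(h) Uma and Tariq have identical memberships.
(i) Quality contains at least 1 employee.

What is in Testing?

Testing = {Ada}

From (b): Tariq ∉ Testing.
(h): Uma matches Tariq: Uma ∉ Testing.
(f) (exactly one): Ada ∈ Testing.
Suppose Eitan ∈ Testing: no assignment then satisfies all the clues, so Eitan ∉ Testing.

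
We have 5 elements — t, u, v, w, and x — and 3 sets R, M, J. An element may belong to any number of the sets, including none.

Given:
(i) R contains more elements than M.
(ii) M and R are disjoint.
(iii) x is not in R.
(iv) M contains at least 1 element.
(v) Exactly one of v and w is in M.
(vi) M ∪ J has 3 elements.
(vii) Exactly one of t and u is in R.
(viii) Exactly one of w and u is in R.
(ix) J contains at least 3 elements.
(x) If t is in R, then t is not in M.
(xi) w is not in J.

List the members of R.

R = {t, w}

From (iii): x ∉ R.
From (xi): w ∉ J.
Suppose t ∉ R: no assignment then satisfies all the clues, so t ∈ R.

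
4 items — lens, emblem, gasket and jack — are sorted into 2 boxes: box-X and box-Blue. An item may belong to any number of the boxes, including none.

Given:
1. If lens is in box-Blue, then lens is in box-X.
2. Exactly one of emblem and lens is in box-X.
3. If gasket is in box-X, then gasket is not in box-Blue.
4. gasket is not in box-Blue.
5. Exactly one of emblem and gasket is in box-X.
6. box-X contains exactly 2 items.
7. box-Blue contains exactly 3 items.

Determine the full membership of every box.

From (4): gasket ∉ box-Blue.
(7): only 3 candidates remain for box-Blue, so all are in.
(1): lens ∈ box-X.
(2) (exactly one): emblem ∉ box-X.
(5) (exactly one): gasket ∈ box-X.
(6): box-X already has 2, so the rest are out.

box-X = {gasket, lens}; box-Blue = {emblem, jack, lens}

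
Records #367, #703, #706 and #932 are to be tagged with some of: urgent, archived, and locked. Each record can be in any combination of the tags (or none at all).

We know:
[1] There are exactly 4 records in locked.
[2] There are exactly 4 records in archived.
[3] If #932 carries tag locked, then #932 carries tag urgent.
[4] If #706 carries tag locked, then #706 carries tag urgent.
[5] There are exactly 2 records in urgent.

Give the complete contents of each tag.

(1): only 4 candidates remain for locked, so all are in.
(2): only 4 candidates remain for archived, so all are in.
(3): #932 ∈ urgent.
(4): #706 ∈ urgent.
(5): urgent already has 2, so the rest are out.

urgent = {#706, #932}; archived = {#367, #703, #706, #932}; locked = {#367, #703, #706, #932}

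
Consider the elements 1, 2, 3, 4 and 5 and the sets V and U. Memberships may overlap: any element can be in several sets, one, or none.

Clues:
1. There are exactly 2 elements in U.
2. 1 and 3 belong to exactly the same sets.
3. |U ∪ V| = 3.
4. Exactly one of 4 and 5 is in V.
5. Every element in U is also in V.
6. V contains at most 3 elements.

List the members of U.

U = {1, 3}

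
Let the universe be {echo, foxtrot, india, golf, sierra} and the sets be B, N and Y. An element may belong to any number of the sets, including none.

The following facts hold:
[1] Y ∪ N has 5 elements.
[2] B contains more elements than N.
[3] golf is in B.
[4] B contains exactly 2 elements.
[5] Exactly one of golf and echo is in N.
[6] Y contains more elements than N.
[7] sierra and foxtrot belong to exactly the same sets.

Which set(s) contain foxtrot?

foxtrot: Y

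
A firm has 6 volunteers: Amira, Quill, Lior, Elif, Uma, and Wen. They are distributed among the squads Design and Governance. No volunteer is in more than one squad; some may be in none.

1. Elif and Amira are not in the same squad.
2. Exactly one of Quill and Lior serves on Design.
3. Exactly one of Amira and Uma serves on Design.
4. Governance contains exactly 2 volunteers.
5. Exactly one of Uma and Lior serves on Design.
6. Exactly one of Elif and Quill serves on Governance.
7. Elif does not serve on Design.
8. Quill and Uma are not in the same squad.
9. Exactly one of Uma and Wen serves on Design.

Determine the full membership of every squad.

From (7): Elif ∉ Design.
Suppose Amira ∉ Design: no assignment then satisfies all the clues, so Amira ∈ Design.

Design = {Amira, Lior, Wen}; Governance = {Elif, Uma}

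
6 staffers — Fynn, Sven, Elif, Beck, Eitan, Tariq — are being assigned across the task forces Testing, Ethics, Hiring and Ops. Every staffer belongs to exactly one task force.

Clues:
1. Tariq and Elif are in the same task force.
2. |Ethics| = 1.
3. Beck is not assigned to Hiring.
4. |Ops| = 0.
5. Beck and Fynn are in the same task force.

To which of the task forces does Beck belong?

From (3): Beck ∉ Hiring.
(4): Ops already has 0, so the rest are out.
(5): Fynn matches Beck: Fynn ∉ Hiring.
Suppose Beck ∉ Testing: no assignment then satisfies all the clues, so Beck ∈ Testing.

Beck: Testing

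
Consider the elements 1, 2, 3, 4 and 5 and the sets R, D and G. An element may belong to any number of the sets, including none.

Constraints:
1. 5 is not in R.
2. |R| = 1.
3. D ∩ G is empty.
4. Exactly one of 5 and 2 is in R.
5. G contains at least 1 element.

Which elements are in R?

R = {2}

From (1): 5 ∉ R.
(4) (exactly one): 2 ∈ R.
(2): R already has 1, so the rest are out.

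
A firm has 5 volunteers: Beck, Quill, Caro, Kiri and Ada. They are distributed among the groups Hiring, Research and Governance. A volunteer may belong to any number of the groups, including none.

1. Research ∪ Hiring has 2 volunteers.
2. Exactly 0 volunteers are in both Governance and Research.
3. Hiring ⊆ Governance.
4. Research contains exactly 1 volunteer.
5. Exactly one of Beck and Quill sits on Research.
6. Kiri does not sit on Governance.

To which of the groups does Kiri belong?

Kiri: none

From (6): Kiri ∉ Governance.
(3) contrapositive: Kiri ∉ Hiring.
Suppose Kiri ∈ Research: no assignment then satisfies all the clues, so Kiri ∉ Research.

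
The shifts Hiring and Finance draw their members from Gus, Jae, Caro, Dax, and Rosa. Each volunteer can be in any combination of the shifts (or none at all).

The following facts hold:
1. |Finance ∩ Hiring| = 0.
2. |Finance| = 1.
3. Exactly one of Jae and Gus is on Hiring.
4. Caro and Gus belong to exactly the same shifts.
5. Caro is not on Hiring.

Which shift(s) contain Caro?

Caro: none

From (5): Caro ∉ Hiring.
(4): Gus matches Caro: Gus ∉ Hiring.
(3) (exactly one): Jae ∈ Hiring.
Suppose Caro ∈ Finance: no assignment then satisfies all the clues, so Caro ∉ Finance.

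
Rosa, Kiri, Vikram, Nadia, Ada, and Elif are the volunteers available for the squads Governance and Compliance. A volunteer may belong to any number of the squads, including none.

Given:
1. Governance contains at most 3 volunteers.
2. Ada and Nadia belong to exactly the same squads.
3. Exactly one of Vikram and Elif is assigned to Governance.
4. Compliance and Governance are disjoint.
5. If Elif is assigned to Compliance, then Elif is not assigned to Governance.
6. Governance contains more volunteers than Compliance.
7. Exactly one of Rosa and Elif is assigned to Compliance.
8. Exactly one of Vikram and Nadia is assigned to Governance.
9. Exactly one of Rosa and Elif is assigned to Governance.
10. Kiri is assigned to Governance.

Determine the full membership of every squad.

Governance = {Kiri, Rosa, Vikram}; Compliance = {Elif}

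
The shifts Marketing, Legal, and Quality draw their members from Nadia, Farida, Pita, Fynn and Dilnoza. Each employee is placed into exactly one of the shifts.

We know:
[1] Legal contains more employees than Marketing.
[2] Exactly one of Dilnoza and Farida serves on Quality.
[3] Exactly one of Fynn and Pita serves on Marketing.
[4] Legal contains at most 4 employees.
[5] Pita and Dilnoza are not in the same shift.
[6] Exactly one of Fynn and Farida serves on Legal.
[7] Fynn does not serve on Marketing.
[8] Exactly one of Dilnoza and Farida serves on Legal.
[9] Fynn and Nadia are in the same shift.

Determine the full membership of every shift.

Marketing = {Pita}; Legal = {Dilnoza, Fynn, Nadia}; Quality = {Farida}

From (7): Fynn ∉ Marketing.
(3) (exactly one): Pita ∈ Marketing.
(5): Dilnoza ∉ Marketing.
(9): Nadia matches Fynn: Nadia ∉ Marketing.
Suppose Nadia ∉ Legal: no assignment then satisfies all the clues, so Nadia ∈ Legal.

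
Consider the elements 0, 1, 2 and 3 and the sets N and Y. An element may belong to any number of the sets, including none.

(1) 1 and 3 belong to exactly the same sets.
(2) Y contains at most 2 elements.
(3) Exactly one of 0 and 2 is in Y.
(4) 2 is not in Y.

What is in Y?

Y = {0}

From (4): 2 ∉ Y.
(3) (exactly one): 0 ∈ Y.
Suppose 1 ∈ Y: no assignment then satisfies all the clues, so 1 ∉ Y.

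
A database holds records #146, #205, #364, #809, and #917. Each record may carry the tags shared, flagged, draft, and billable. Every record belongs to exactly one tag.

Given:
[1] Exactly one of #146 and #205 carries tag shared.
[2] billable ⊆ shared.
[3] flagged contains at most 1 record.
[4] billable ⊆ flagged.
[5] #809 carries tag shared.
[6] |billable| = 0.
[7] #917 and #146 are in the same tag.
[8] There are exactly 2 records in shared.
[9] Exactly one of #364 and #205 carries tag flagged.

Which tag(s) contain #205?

From (5): #809 ∈ shared.
(6): billable already has 0, so the rest are out.
Suppose #205 ∉ shared: no assignment then satisfies all the clues, so #205 ∈ shared.

#205: shared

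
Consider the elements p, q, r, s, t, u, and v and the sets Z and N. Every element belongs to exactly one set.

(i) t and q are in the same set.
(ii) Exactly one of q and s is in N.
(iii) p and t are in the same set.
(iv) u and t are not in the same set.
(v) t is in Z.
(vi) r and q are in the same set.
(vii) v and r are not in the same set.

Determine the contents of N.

From (v): t ∈ Z.
(i): q matches t: q ∈ Z.
(ii) (exactly one): s ∈ N.
(iii): p matches t: p ∈ Z.
(iv): u ∉ Z.
(vi): r matches q: r ∈ Z.
(vii): v ∉ Z.
Only one set left: u ∈ N.
Only one set left: v ∈ N.

N = {s, u, v}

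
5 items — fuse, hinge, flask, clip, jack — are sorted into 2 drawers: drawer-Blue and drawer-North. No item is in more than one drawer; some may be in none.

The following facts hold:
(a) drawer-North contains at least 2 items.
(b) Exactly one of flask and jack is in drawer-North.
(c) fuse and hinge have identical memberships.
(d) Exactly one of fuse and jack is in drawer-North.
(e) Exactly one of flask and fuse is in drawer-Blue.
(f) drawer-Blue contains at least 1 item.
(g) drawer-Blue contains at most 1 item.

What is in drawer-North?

drawer-North = {clip, jack}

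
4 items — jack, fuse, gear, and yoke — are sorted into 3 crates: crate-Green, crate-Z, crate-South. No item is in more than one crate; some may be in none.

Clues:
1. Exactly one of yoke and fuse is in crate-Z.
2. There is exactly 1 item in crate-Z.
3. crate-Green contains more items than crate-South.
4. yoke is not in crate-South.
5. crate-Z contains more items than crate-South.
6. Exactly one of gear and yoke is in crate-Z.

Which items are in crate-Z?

crate-Z = {yoke}

From (4): yoke ∉ crate-South.
Suppose jack ∈ crate-Z: no assignment then satisfies all the clues, so jack ∉ crate-Z.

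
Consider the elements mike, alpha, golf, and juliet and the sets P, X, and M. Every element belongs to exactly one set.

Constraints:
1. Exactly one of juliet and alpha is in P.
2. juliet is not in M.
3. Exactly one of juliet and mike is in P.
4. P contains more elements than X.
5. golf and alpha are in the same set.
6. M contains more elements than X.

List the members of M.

M = {alpha, golf, mike}

From (2): juliet ∉ M.
Suppose mike ∉ M: no assignment then satisfies all the clues, so mike ∈ M.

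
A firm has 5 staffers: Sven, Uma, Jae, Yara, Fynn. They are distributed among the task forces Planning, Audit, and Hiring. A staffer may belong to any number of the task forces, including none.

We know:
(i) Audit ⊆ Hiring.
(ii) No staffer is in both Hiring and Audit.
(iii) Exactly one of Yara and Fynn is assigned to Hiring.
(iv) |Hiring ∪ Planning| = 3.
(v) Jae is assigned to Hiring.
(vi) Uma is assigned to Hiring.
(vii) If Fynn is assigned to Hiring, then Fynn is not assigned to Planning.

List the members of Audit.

Audit = {}

From (v): Jae ∈ Hiring.
From (vi): Uma ∈ Hiring.
(ii) (disjoint): Uma ∉ Audit.
(ii) (disjoint): Jae ∉ Audit.
Suppose Sven ∈ Audit: no assignment then satisfies all the clues, so Sven ∉ Audit.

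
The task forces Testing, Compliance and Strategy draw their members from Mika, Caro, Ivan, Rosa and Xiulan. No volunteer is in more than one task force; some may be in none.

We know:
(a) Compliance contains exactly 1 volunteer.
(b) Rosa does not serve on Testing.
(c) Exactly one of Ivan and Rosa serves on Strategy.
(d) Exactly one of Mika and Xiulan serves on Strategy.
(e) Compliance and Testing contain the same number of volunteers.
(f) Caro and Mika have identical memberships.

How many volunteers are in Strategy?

3

From (b): Rosa ∉ Testing.
Suppose Mika ∈ Testing: no assignment then satisfies all the clues, so Mika ∉ Testing.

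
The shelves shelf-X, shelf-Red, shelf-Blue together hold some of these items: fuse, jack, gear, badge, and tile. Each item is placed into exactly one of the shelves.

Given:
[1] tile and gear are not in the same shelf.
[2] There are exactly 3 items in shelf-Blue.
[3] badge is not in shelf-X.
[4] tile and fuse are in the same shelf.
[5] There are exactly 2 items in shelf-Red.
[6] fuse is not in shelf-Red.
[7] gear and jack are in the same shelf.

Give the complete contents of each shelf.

shelf-X = {}; shelf-Red = {gear, jack}; shelf-Blue = {badge, fuse, tile}

From (3): badge ∉ shelf-X.
From (6): fuse ∉ shelf-Red.
(4): tile matches fuse: tile ∉ shelf-Red.
Suppose fuse ∈ shelf-X: no assignment then satisfies all the clues, so fuse ∉ shelf-X.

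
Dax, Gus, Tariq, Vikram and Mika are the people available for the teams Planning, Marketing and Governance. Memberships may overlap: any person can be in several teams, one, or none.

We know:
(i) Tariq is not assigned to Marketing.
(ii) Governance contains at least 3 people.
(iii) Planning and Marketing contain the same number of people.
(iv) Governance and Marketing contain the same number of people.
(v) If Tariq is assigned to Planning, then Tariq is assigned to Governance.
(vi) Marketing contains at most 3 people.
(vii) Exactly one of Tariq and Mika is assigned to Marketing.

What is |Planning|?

3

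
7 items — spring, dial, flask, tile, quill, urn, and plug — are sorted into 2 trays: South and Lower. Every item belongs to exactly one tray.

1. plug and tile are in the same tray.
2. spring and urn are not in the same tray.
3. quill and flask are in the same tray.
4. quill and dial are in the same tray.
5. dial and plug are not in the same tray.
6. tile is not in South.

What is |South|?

4

From (6): tile ∉ South.
(1): plug matches tile: plug ∉ South.
Only one tray left: tile ∈ Lower.
Only one tray left: plug ∈ Lower.
(5): dial ∉ Lower.
Only one tray left: dial ∈ South.
(4): quill matches dial: quill ∈ South.
(3): flask matches quill: flask ∈ South.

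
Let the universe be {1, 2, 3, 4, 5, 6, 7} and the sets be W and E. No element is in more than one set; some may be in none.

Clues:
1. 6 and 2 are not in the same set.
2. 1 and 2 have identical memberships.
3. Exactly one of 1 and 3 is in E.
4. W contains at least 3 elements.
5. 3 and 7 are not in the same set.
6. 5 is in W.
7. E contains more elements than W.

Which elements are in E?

E = {1, 2, 4, 7}

From (6): 5 ∈ W.
Suppose 1 ∉ E: no assignment then satisfies all the clues, so 1 ∈ E.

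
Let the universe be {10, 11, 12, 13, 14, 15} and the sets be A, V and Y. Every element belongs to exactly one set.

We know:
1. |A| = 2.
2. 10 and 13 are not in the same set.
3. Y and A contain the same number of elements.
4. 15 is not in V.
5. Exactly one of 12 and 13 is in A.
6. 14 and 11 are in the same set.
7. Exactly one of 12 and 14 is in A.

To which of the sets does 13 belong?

13: Y

From (4): 15 ∉ V.
Suppose 13 ∈ A: no assignment then satisfies all the clues, so 13 ∉ A.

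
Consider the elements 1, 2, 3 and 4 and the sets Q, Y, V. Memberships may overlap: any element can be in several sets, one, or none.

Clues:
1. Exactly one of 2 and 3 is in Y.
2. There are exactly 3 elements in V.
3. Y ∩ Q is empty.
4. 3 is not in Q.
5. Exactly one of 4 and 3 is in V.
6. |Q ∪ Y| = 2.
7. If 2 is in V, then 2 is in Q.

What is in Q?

Q = {2}

From (4): 3 ∉ Q.
Suppose 1 ∈ Q: no assignment then satisfies all the clues, so 1 ∉ Q.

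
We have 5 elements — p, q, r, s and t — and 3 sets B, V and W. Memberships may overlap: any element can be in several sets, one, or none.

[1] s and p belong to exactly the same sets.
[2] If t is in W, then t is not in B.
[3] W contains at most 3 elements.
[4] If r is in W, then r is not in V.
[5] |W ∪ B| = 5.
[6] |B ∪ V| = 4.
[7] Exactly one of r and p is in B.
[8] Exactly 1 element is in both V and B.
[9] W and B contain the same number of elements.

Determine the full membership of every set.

B = {p, q, s}; V = {q, t}; W = {q, r, t}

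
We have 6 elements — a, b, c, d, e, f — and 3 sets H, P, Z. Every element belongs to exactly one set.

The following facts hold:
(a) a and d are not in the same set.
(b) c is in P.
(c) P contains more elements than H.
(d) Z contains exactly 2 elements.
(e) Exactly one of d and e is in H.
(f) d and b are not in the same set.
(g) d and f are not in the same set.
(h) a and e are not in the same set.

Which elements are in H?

H = {d}

From (b): c ∈ P.
Suppose a ∈ H: no assignment then satisfies all the clues, so a ∉ H.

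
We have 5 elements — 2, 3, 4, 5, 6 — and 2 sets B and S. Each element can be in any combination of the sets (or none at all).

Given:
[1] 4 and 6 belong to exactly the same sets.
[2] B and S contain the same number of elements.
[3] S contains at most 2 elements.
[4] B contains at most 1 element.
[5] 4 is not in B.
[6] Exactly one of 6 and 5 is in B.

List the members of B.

B = {5}

From (5): 4 ∉ B.
(1): 6 matches 4: 6 ∉ B.
(6) (exactly one): 5 ∈ B.
(4): B already has 1, so the rest are out.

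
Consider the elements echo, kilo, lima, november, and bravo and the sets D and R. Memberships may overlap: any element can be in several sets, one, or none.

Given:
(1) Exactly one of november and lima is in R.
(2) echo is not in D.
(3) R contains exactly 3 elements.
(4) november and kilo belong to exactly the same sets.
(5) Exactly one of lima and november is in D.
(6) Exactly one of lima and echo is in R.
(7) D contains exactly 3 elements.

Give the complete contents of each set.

D = {bravo, kilo, november}; R = {echo, kilo, november}

From (2): echo ∉ D.
Suppose echo ∉ R: no assignment then satisfies all the clues, so echo ∈ R.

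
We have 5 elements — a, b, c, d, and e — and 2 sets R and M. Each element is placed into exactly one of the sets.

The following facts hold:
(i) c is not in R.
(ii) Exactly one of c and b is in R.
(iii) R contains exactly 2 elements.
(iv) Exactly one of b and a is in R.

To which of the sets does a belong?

a: M

From (i): c ∉ R.
(ii) (exactly one): b ∈ R.
(iv) (exactly one): a ∉ R.
Only one set left: a ∈ M.
Only one set left: c ∈ M.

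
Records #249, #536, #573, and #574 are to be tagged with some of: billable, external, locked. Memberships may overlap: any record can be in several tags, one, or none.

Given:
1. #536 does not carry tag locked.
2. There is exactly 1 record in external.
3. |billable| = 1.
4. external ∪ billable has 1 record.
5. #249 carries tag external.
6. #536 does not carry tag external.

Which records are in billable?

billable = {#249}

From (1): #536 ∉ locked.
From (5): #249 ∈ external.
From (6): #536 ∉ external.
(2): external already has 1, so the rest are out.
Suppose #249 ∉ billable: no assignment then satisfies all the clues, so #249 ∈ billable.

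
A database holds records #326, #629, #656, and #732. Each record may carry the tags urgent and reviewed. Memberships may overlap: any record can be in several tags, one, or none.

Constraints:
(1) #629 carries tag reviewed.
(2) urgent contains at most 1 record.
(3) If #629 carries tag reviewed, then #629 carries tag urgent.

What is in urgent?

urgent = {#629}

From (1): #629 ∈ reviewed.
(3): #629 ∈ urgent.
(2): urgent already has 1, so the rest are out.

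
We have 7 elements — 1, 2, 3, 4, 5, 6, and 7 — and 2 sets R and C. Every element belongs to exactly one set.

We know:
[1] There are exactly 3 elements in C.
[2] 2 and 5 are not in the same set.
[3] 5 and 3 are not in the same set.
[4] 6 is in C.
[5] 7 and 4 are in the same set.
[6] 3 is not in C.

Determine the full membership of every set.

R = {2, 3, 4, 7}; C = {1, 5, 6}

From (4): 6 ∈ C.
From (6): 3 ∉ C.
Only one set left: 3 ∈ R.
(3): 5 ∉ R.
Only one set left: 5 ∈ C.
(2): 2 ∉ C.
Only one set left: 2 ∈ R.
Suppose 1 ∈ R: no assignment then satisfies all the clues, so 1 ∉ R.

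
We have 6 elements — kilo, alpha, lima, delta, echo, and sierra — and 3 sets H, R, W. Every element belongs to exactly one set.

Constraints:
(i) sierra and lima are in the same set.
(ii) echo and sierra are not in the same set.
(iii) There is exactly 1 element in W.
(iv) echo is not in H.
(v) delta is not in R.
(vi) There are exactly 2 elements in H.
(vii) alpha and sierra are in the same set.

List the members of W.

W = {echo}

From (iv): echo ∉ H.
From (v): delta ∉ R.
Suppose kilo ∈ W: no assignment then satisfies all the clues, so kilo ∉ W.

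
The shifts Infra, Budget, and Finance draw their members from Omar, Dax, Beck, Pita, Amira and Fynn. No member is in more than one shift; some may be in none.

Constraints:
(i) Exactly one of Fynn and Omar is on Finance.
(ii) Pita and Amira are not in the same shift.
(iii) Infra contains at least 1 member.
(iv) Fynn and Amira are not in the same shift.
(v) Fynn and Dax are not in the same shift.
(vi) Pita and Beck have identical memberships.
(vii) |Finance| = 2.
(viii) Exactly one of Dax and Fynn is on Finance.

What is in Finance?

Finance = {Dax, Omar}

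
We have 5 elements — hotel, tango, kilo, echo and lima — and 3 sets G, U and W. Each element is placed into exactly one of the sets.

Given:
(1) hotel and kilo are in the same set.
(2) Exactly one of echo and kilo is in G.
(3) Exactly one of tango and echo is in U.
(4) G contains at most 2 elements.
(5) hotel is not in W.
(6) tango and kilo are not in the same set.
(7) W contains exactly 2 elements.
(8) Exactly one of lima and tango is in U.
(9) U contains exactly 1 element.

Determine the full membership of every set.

G = {hotel, kilo}; U = {tango}; W = {echo, lima}

From (5): hotel ∉ W.
(1): kilo matches hotel: kilo ∉ W.
Suppose hotel ∉ G: no assignment then satisfies all the clues, so hotel ∈ G.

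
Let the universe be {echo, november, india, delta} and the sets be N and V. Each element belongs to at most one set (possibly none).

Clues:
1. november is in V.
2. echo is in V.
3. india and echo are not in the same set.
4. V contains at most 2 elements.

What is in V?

From (1): november ∈ V.
From (2): echo ∈ V.
(3): india ∉ V.
(4): V already has 2, so the rest are out.

V = {echo, november}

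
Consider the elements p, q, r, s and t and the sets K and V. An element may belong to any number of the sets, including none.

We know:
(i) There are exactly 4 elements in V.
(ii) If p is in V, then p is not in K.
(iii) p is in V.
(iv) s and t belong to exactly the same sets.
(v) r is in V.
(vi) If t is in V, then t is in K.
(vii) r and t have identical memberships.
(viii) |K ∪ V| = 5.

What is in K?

K = {q, r, s, t}

From (iii): p ∈ V.
From (v): r ∈ V.
(ii): p ∉ K.
(vii): t matches r: t ∈ V.
(iv): s matches t: s ∈ V.
(vi): t ∈ K.
(vii): r matches t: r ∈ K.
(i): V already has 4, so the rest are out.
(iv): s matches t: s ∈ K.
Suppose q ∉ K: no assignment then satisfies all the clues, so q ∈ K.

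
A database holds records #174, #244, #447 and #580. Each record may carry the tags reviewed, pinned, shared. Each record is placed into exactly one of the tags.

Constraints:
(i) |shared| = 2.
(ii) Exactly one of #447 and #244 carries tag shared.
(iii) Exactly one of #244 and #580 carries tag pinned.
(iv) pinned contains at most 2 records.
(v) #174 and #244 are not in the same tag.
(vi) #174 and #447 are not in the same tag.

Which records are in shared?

shared = {#447, #580}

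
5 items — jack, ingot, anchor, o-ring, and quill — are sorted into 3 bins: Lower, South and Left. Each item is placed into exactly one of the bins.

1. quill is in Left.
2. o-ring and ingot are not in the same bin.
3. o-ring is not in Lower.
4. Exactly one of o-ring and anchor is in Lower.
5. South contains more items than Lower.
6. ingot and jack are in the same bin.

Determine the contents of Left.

Left = {o-ring, quill}

From (1): quill ∈ Left.
From (3): o-ring ∉ Lower.
(4) (exactly one): anchor ∈ Lower.
Suppose jack ∈ Left: no assignment then satisfies all the clues, so jack ∉ Left.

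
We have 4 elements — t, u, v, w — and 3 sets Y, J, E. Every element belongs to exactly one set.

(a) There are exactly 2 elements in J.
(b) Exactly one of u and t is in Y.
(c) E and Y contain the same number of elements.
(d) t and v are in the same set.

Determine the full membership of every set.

Y = {u}; J = {t, v}; E = {w}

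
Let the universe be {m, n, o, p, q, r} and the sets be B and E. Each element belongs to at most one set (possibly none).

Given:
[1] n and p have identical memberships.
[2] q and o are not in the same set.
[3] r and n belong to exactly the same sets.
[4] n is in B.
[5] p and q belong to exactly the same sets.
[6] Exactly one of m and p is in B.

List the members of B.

B = {n, p, q, r}

From (4): n ∈ B.
(1): p matches n: p ∈ B.
(3): r matches n: r ∈ B.
(5): q matches p: q ∈ B.
(6) (exactly one): m ∉ B.
(2): o ∉ B.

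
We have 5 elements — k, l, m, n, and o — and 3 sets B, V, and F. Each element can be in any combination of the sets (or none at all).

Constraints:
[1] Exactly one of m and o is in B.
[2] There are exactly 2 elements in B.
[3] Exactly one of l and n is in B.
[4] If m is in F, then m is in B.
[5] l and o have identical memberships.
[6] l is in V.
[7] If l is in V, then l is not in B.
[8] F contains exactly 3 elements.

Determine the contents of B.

B = {m, n}

From (6): l ∈ V.
(5): o matches l: o ∈ V.
(7): l ∉ B.
(3) (exactly one): n ∈ B.
(5): o matches l: o ∉ B.
(1) (exactly one): m ∈ B.
(2): B already has 2, so the rest are out.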